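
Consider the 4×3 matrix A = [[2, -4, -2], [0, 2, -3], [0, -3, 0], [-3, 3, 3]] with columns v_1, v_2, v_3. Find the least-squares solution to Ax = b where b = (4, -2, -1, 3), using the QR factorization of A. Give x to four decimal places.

x = (-0.3007, -0.4510, 0.3660)

v_1 = (2, 0, 0, -3); ‖v_1‖ = 3.6056, so e_1 = (0.5547, 0.0000, 0.0000, -0.8321).
e_1·v_2 = 0.5547·(-4) + 0.0000·2 + 0.0000·(-3) + (-0.8321)·3 = -4.7150.
u_2 = v_2 + 4.7150·e_1 = (-1.3846, 2.0000, -3.0000, -0.9231).
‖u_2‖ = 3.9710, so e_2 = (-0.3487, 0.5036, -0.7555, -0.2325).
e_1·v_3 = 0.5547·(-2) + 0.0000·(-3) + 0.0000·0 + (-0.8321)·3 = -3.6056; e_2·v_3 = (-0.3487)·(-2) + 0.5036·(-3) + (-0.7555)·0 + (-0.2325)·3 = -1.5109.
u_3 = v_3 + 3.6056·e_1 + 1.5109·e_2 = (-0.5268, -2.2390, -1.1415, -0.3512).
‖u_3‖ = 2.5917, so e_3 = (-0.2033, -0.8639, -0.4404, -0.1355).
Qᵀb = (-0.2774, -2.3439, 0.9486).
Back-substitute: x_3 = 0.9486/2.5917 = 0.3660.
x_2 = (-2.3439 + 1.5109·0.3660)/3.9710 = -0.4510.
x_1 = (-0.2774 + 4.7150·(-0.4510) + 3.6056·0.3660)/3.6056 = -0.3007.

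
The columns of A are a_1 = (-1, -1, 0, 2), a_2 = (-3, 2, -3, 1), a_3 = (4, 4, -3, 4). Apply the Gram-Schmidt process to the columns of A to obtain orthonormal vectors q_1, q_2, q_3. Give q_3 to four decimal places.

q_1 = a_1/‖a_1‖ = (-1, -1, 0, 2)/2.4495 = (-0.4082, -0.4082, 0.0000, 0.8165).
r_{12} = q_1·a_2 = 1.2247.
u_2 = a_2 − 1.2247·q_1 = (-2.5000, 2.5000, -3.0000, 0.0000).
‖u_2‖ = 4.6368, so q_2 = (-0.5392, 0.5392, -0.6470, 0.0000).
r_{13} = q_1·a_3 = 0.0000; r_{23} = q_2·a_3 = 1.9410.
u_3 = a_3 + 0.0000·q_1 − 1.9410·q_2 = (5.0465, 2.9535, -1.7442, 4.0000).
‖u_3‖ = 7.2961, so q_3 = (0.6917, 0.4048, -0.2391, 0.5482).

q_3 = (0.6917, 0.4048, -0.2391, 0.5482)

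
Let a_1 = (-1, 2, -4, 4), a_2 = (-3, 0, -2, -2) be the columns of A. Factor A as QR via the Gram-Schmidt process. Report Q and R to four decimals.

a_1 = (-1, 2, -4, 4); ‖a_1‖ = 6.0828, so e_1 = (-0.1644, 0.3288, -0.6576, 0.6576).
e_1·a_2 = (-0.1644)·(-3) + 0.3288·0 + (-0.6576)·(-2) + 0.6576·(-2) = 0.4932.
u_2 = a_2 − 0.4932·e_1 = (-2.9189, -0.1622, -1.6757, -2.3243).
‖u_2‖ = 4.0935, so e_2 = (-0.7131, -0.0396, -0.4094, -0.5678).

Q = [[-0.1644, -0.7131], [0.3288, -0.0396], [-0.6576, -0.4094], [0.6576, -0.5678]], R = [[6.0828, 0.4932], [0.0000, 4.0935]]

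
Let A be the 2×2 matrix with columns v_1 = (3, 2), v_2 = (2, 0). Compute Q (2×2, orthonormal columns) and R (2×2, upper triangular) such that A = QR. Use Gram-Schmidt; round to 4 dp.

Q = [[0.8321, 0.5547], [0.5547, -0.8321]], R = [[3.6056, 1.6641], [0.0000, 1.1094]]

q_1 = v_1/‖v_1‖ = (3, 2)/3.6056 = (0.8321, 0.5547).
r_{12} = q_1·v_2 = 1.6641.
u_2 = v_2 − 1.6641·q_1 = (0.6154, -0.9231).
‖u_2‖ = 1.1094, so q_2 = (0.5547, -0.8321).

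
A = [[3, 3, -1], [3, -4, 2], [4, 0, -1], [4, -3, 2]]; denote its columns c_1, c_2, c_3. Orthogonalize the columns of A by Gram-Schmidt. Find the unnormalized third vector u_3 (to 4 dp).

u_3 = (0.5498, 0.0142, -0.9539, 0.5308)

c_1 = (3, 3, 4, 4); ‖c_1‖ = 7.0711, so q_1 = (0.4243, 0.4243, 0.5657, 0.5657).
q_1·c_2 = 0.4243·3 + 0.4243·(-4) + 0.5657·0 + 0.5657·(-3) = -2.1213.
u_2 = c_2 + 2.1213·q_1 = (3.9000, -3.1000, 1.2000, -1.8000).
‖u_2‖ = 5.4314, so q_2 = (0.7180, -0.5708, 0.2209, -0.3314).
q_1·c_3 = 0.4243·(-1) + 0.4243·2 + 0.5657·(-1) + 0.5657·2 = 0.9899; q_2·c_3 = 0.7180·(-1) + (-0.5708)·2 + 0.2209·(-1) + (-0.3314)·2 = -2.7433.
u_3 = c_3 − 0.9899·q_1 + 2.7433·q_2 = (0.5498, 0.0142, -0.9539, 0.5308).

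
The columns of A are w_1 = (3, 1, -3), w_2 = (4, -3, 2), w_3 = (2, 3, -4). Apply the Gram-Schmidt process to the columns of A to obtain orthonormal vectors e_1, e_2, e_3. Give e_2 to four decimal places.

e_2 = (0.6602, -0.5913, 0.4631)

w_1 = (3, 1, -3); ‖w_1‖ = 4.3589, so e_1 = (0.6882, 0.2294, -0.6882).
e_1·w_2 = 0.6882·4 + 0.2294·(-3) + (-0.6882)·2 = 0.6882.
u_2 = w_2 − 0.6882·e_1 = (3.5263, -3.1579, 2.4737).
‖u_2‖ = 5.3410, so e_2 = (0.6602, -0.5913, 0.4631).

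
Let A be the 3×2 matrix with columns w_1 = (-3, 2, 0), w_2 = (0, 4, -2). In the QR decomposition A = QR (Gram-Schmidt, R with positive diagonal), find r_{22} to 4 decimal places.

r_{22} = 3.8829

w_1 = (-3, 2, 0); ‖w_1‖ = 3.6056, so e_1 = (-0.8321, 0.5547, 0.0000).
e_1·w_2 = (-0.8321)·0 + 0.5547·4 + 0.0000·(-2) = 2.2188.
u_2 = w_2 − 2.2188·e_1 = (1.8462, 2.7692, -2.0000).
r_{22} = ‖u_2‖ = 3.8829.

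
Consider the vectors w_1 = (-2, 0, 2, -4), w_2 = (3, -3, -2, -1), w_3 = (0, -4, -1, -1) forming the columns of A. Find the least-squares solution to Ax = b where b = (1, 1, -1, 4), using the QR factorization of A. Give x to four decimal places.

x = (-0.9034, -0.2945, -0.0431)

e_1 = w_1/‖w_1‖ = (-2, 0, 2, -4)/4.8990 = (-0.4082, 0.0000, 0.4082, -0.8165).
r_{12} = e_1·w_2 = -1.2247.
u_2 = w_2 + 1.2247·e_1 = (2.5000, -3.0000, -1.5000, -2.0000).
‖u_2‖ = 4.6368, so e_2 = (0.5392, -0.6470, -0.3235, -0.4313).
r_{13} = e_1·w_3 = 0.4082; r_{23} = e_2·w_3 = 3.3428.
u_3 = w_3 − 0.4082·e_1 − 3.3428·e_2 = (-1.6357, -1.8372, -0.0853, 0.7752).
‖u_3‖ = 2.5805, so e_3 = (-0.6339, -0.7120, -0.0330, 0.3004).
Qᵀb = (-4.0825, -1.5097, -0.1112).
Back-substitute: x_3 = -0.1112/2.5805 = -0.0431.
x_2 = (-1.5097 − 3.3428·(-0.0431))/4.6368 = -0.2945.
x_1 = (-4.0825 + 1.2247·(-0.2945) − 0.4082·(-0.0431))/4.8990 = -0.9034.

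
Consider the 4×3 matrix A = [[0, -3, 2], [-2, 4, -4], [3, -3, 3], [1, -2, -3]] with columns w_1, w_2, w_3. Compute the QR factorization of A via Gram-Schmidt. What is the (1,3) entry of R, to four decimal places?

r_{13} = 3.7417

q_1 = w_1/‖w_1‖ = (0, -2, 3, 1)/3.7417 = (0.0000, -0.5345, 0.8018, 0.2673).
r_{13} = q_1·w_3 = 3.7417.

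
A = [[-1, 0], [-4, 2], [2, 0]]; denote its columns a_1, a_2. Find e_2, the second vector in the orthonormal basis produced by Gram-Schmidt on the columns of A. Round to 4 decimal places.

a_1 = (-1, -4, 2); ‖a_1‖ = 4.5826, so e_1 = (-0.2182, -0.8729, 0.4364).
e_1·a_2 = (-0.2182)·0 + (-0.8729)·2 + 0.4364·0 = -1.7457.
u_2 = a_2 + 1.7457·e_1 = (-0.3810, 0.4762, 0.7619).
‖u_2‖ = 0.9759, so e_2 = (-0.3904, 0.4880, 0.7807).

e_2 = (-0.3904, 0.4880, 0.7807)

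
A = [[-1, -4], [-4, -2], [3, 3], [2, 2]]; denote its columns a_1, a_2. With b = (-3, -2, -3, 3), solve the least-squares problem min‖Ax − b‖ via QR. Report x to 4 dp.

a_1 = (-1, -4, 3, 2); ‖a_1‖ = 5.4772, so q_1 = (-0.1826, -0.7303, 0.5477, 0.3651).
q_1·a_2 = (-0.1826)·(-4) + (-0.7303)·(-2) + 0.5477·3 + 0.3651·2 = 4.5644.
u_2 = a_2 − 4.5644·q_1 = (-3.1667, 1.3333, 0.5000, 0.3333).
‖u_2‖ = 3.4881, so q_2 = (-0.9079, 0.3823, 0.1433, 0.0956).
Qᵀb = (1.4606, 1.8157).
Back-substitute: x_2 = 1.8157/3.4881 = 0.5205.
x_1 = (1.4606 − 4.5644·0.5205)/5.4772 = -0.1671.

x = (-0.1671, 0.5205)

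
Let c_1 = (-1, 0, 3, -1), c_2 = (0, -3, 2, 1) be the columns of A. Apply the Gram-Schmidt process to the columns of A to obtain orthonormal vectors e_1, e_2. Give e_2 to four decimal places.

c_1 = (-1, 0, 3, -1); ‖c_1‖ = 3.3166, so e_1 = (-0.3015, 0.0000, 0.9045, -0.3015).
e_1·c_2 = (-0.3015)·0 + 0.0000·(-3) + 0.9045·2 + (-0.3015)·1 = 1.5076.
u_2 = c_2 − 1.5076·e_1 = (0.4545, -3.0000, 0.6364, 1.4545).
‖u_2‖ = 3.4245, so e_2 = (0.1327, -0.8760, 0.1858, 0.4247).

e_2 = (0.1327, -0.8760, 0.1858, 0.4247)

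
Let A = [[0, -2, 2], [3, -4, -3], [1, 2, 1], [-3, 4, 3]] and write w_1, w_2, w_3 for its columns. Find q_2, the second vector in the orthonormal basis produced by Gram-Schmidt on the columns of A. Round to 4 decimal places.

q_2 = (-0.5247, -0.1381, 0.8286, 0.1381)

w_1 = (0, 3, 1, -3); ‖w_1‖ = 4.3589, so q_1 = (0.0000, 0.6882, 0.2294, -0.6882).
q_1·w_2 = 0.0000·(-2) + 0.6882·(-4) + 0.2294·2 + (-0.6882)·4 = -5.0471.
u_2 = w_2 + 5.0471·q_1 = (-2.0000, -0.5263, 3.1579, 0.5263).
‖u_2‖ = 3.8113, so q_2 = (-0.5247, -0.1381, 0.8286, 0.1381).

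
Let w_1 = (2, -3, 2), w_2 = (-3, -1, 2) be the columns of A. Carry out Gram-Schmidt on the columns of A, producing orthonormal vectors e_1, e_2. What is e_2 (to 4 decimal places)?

e_2 = (-0.8350, -0.2206, 0.5041)

e_1 = w_1/‖w_1‖ = (2, -3, 2)/4.1231 = (0.4851, -0.7276, 0.4851).
r_{12} = e_1·w_2 = 0.2425.
u_2 = w_2 − 0.2425·e_1 = (-3.1176, -0.8235, 1.8824).
‖u_2‖ = 3.7338, so e_2 = (-0.8350, -0.2206, 0.5041).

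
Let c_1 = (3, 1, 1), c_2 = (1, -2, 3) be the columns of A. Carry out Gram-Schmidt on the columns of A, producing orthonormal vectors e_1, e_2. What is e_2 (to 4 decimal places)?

e_1 = c_1/‖c_1‖ = (3, 1, 1)/3.3166 = (0.9045, 0.3015, 0.3015).
r_{12} = e_1·c_2 = 1.2060.
u_2 = c_2 − 1.2060·e_1 = (-0.0909, -2.3636, 2.6364).
‖u_2‖ = 3.5420, so e_2 = (-0.0257, -0.6673, 0.7443).

e_2 = (-0.0257, -0.6673, 0.7443)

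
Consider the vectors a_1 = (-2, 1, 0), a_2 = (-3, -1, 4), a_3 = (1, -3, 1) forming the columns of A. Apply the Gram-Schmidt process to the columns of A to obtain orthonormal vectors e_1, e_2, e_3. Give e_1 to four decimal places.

e_1 = (-0.8944, 0.4472, 0.0000)

e_1 = a_1/‖a_1‖ = (-2, 1, 0)/2.2361 = (-0.8944, 0.4472, 0.0000).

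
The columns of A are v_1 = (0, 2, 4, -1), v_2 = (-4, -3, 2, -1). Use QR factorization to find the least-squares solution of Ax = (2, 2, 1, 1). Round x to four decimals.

v_1 = (0, 2, 4, -1); ‖v_1‖ = 4.5826, so e_1 = (0.0000, 0.4364, 0.8729, -0.2182).
e_1·v_2 = 0.0000·(-4) + 0.4364·(-3) + 0.8729·2 + (-0.2182)·(-1) = 0.6547.
u_2 = v_2 − 0.6547·e_1 = (-4.0000, -3.2857, 1.4286, -0.8571).
‖u_2‖ = 5.4380, so e_2 = (-0.7356, -0.6042, 0.2627, -0.1576).
Qᵀb = (1.5275, -2.5745).
Back-substitute: x_2 = -2.5745/5.4380 = -0.4734.
x_1 = (1.5275 − 0.6547·(-0.4734))/4.5826 = 0.4010.

x = (0.4010, -0.4734)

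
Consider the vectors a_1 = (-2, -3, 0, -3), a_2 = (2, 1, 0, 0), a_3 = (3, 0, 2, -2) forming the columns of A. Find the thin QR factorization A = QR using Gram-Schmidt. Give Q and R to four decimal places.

Q = [[-0.4264, 0.8189, 0.0245], [-0.6396, 0.0273, -0.0491], [0.0000, 0.0000, 0.9980], [-0.6396, -0.5732, 0.0327]], R = [[4.6904, -1.4924, 0.0000], [0.0000, 1.6652, 3.6033], [0.0000, 0.0000, 2.0041]]

a_1 = (-2, -3, 0, -3); ‖a_1‖ = 4.6904, so q_1 = (-0.4264, -0.6396, 0.0000, -0.6396).
q_1·a_2 = (-0.4264)·2 + (-0.6396)·1 + 0.0000·0 + (-0.6396)·0 = -1.4924.
u_2 = a_2 + 1.4924·q_1 = (1.3636, 0.0455, 0.0000, -0.9545).
‖u_2‖ = 1.6652, so q_2 = (0.8189, 0.0273, 0.0000, -0.5732).
q_1·a_3 = (-0.4264)·3 + (-0.6396)·0 + 0.0000·2 + (-0.6396)·(-2) = 0.0000; q_2·a_3 = 0.8189·3 + 0.0273·0 + 0.0000·2 + (-0.5732)·(-2) = 3.6033.
u_3 = a_3 − 0.0000·q_1 − 3.6033·q_2 = (0.0492, -0.0984, 2.0000, 0.0656).
‖u_3‖ = 2.0041, so q_3 = (0.0245, -0.0491, 0.9980, 0.0327).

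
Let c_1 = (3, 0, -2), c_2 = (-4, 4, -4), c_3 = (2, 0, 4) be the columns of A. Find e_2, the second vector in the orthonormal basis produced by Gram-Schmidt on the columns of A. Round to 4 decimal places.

c_1 = (3, 0, -2); ‖c_1‖ = 3.6056, so e_1 = (0.8321, 0.0000, -0.5547).
e_1·c_2 = 0.8321·(-4) + 0.0000·4 + (-0.5547)·(-4) = -1.1094.
u_2 = c_2 + 1.1094·e_1 = (-3.0769, 4.0000, -4.6154).
‖u_2‖ = 6.8388, so e_2 = (-0.4499, 0.5849, -0.6749).

e_2 = (-0.4499, 0.5849, -0.6749)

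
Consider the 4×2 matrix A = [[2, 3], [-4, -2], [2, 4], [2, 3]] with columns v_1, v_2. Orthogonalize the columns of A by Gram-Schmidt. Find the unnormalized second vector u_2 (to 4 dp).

v_1 = (2, -4, 2, 2); ‖v_1‖ = 5.2915, so q_1 = (0.3780, -0.7559, 0.3780, 0.3780).
q_1·v_2 = 0.3780·3 + (-0.7559)·(-2) + 0.3780·4 + 0.3780·3 = 5.2915.
u_2 = v_2 − 5.2915·q_1 = (1.0000, 2.0000, 2.0000, 1.0000).

u_2 = (1.0000, 2.0000, 2.0000, 1.0000)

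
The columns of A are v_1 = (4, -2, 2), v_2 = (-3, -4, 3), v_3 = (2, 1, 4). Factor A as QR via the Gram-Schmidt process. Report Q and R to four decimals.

q_1 = v_1/‖v_1‖ = (4, -2, 2)/4.8990 = (0.8165, -0.4082, 0.4082).
r_{12} = q_1·v_2 = 0.4082.
u_2 = v_2 − 0.4082·q_1 = (-3.3333, -3.8333, 2.8333).
‖u_2‖ = 5.8166, so q_2 = (-0.5731, -0.6590, 0.4871).
r_{13} = q_1·v_3 = 2.8577; r_{23} = q_2·v_3 = 0.1433.
u_3 = v_3 − 2.8577·q_1 − 0.1433·q_2 = (-0.2512, 2.2611, 2.7635).
‖u_3‖ = 3.5795, so q_3 = (-0.0702, 0.6317, 0.7720).

Q = [[0.8165, -0.5731, -0.0702], [-0.4082, -0.6590, 0.6317], [0.4082, 0.4871, 0.7720]], R = [[4.8990, 0.4082, 2.8577], [0.0000, 5.8166, 0.1433], [0.0000, 0.0000, 3.5795]]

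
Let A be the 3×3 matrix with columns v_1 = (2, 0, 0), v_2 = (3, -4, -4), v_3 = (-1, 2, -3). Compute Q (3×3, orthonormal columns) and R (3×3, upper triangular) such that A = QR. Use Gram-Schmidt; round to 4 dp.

Q = [[1.0000, 0.0000, 0.0000], [0.0000, -0.7071, 0.7071], [0.0000, -0.7071, -0.7071]], R = [[2.0000, 3.0000, -1.0000], [0.0000, 5.6569, 0.7071], [0.0000, 0.0000, 3.5355]]

v_1 = (2, 0, 0); ‖v_1‖ = 2.0000, so e_1 = (1.0000, 0.0000, 0.0000).
e_1·v_2 = 1.0000·3 + 0.0000·(-4) + 0.0000·(-4) = 3.0000.
u_2 = v_2 − 3.0000·e_1 = (0.0000, -4.0000, -4.0000).
‖u_2‖ = 5.6569, so e_2 = (0.0000, -0.7071, -0.7071).
e_1·v_3 = 1.0000·(-1) + 0.0000·2 + 0.0000·(-3) = -1.0000; e_2·v_3 = 0.0000·(-1) + (-0.7071)·2 + (-0.7071)·(-3) = 0.7071.
u_3 = v_3 + 1.0000·e_1 − 0.7071·e_2 = (0.0000, 2.5000, -2.5000).
‖u_3‖ = 3.5355, so e_3 = (0.0000, 0.7071, -0.7071).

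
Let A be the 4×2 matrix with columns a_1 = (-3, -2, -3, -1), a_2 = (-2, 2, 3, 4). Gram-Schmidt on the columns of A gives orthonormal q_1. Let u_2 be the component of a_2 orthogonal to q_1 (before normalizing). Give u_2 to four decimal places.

a_1 = (-3, -2, -3, -1); ‖a_1‖ = 4.7958, so q_1 = (-0.6255, -0.4170, -0.6255, -0.2085).
q_1·a_2 = (-0.6255)·(-2) + (-0.4170)·2 + (-0.6255)·3 + (-0.2085)·4 = -2.2937.
u_2 = a_2 + 2.2937·q_1 = (-3.4348, 1.0435, 1.5652, 3.5217).

u_2 = (-3.4348, 1.0435, 1.5652, 3.5217)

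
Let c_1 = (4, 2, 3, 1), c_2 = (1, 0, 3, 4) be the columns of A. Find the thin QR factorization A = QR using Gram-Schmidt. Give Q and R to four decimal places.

c_1 = (4, 2, 3, 1); ‖c_1‖ = 5.4772, so q_1 = (0.7303, 0.3651, 0.5477, 0.1826).
q_1·c_2 = 0.7303·1 + 0.3651·0 + 0.5477·3 + 0.1826·4 = 3.1038.
u_2 = c_2 − 3.1038·q_1 = (-1.2667, -1.1333, 1.3000, 3.4333).
‖u_2‖ = 4.0456, so q_2 = (-0.3131, -0.2801, 0.3213, 0.8487).

Q = [[0.7303, -0.3131], [0.3651, -0.2801], [0.5477, 0.3213], [0.1826, 0.8487]], R = [[5.4772, 3.1038], [0.0000, 4.0456]]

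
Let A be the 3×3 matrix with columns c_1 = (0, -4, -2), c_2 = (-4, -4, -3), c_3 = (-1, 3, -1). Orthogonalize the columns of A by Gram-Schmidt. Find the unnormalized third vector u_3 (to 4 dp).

u_3 = (0.4286, 0.8571, -1.7143)

c_1 = (0, -4, -2); ‖c_1‖ = 4.4721, so q_1 = (0.0000, -0.8944, -0.4472).
q_1·c_2 = 0.0000·(-4) + (-0.8944)·(-4) + (-0.4472)·(-3) = 4.9193.
u_2 = c_2 − 4.9193·q_1 = (-4.0000, 0.4000, -0.8000).
‖u_2‖ = 4.0988, so q_2 = (-0.9759, 0.0976, -0.1952).
q_1·c_3 = 0.0000·(-1) + (-0.8944)·3 + (-0.4472)·(-1) = -2.2361; q_2·c_3 = (-0.9759)·(-1) + 0.0976·3 + (-0.1952)·(-1) = 1.4639.
u_3 = c_3 + 2.2361·q_1 − 1.4639·q_2 = (0.4286, 0.8571, -1.7143).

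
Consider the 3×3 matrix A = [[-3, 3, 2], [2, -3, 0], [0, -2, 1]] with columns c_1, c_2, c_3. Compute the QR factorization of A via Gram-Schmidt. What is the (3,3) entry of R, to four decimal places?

c_1 = (-3, 2, 0); ‖c_1‖ = 3.6056, so q_1 = (-0.8321, 0.5547, 0.0000).
q_1·c_2 = (-0.8321)·3 + 0.5547·(-3) + 0.0000·(-2) = -4.1603.
u_2 = c_2 + 4.1603·q_1 = (-0.4615, -0.6923, -2.0000).
‖u_2‖ = 2.1662, so q_2 = (-0.2131, -0.3196, -0.9233).
q_1·c_3 = (-0.8321)·2 + 0.5547·0 + 0.0000·1 = -1.6641; q_2·c_3 = (-0.2131)·2 + (-0.3196)·0 + (-0.9233)·1 = -1.3494.
u_3 = c_3 + 1.6641·q_1 + 1.3494·q_2 = (0.3279, 0.4918, -0.2459).
r_{33} = ‖u_3‖ = 0.6402.

r_{33} = 0.6402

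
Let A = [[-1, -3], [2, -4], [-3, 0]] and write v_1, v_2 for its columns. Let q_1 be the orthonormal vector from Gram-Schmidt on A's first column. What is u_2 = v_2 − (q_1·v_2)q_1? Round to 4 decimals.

q_1 = v_1/‖v_1‖ = (-1, 2, -3)/3.7417 = (-0.2673, 0.5345, -0.8018).
r_{12} = q_1·v_2 = -1.3363.
u_2 = v_2 + 1.3363·q_1 = (-3.3571, -3.2857, -1.0714).

u_2 = (-3.3571, -3.2857, -1.0714)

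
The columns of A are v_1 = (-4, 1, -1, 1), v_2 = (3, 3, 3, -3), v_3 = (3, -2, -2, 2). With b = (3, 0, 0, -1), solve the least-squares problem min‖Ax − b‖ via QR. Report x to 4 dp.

v_1 = (-4, 1, -1, 1); ‖v_1‖ = 4.3589, so q_1 = (-0.9177, 0.2294, -0.2294, 0.2294).
q_1·v_2 = (-0.9177)·3 + 0.2294·3 + (-0.2294)·3 + 0.2294·(-3) = -3.4412.
u_2 = v_2 + 3.4412·q_1 = (-0.1579, 3.7895, 2.2105, -2.2105).
‖u_2‖ = 4.9151, so q_2 = (-0.0321, 0.7710, 0.4497, -0.4497).
q_1·v_3 = (-0.9177)·3 + 0.2294·(-2) + (-0.2294)·(-2) + 0.2294·2 = -2.2942; q_2·v_3 = (-0.0321)·3 + 0.7710·(-2) + 0.4497·(-2) + (-0.4497)·2 = -3.4373.
u_3 = v_3 + 2.2942·q_1 + 3.4373·q_2 = (0.7843, 1.1765, -0.9804, 0.9804).
‖u_3‖ = 1.9803, so q_3 = (0.3961, 0.5941, -0.4951, 0.4951).
Qᵀb = (-2.9824, 0.3534, 0.6931).
Back-substitute: x_3 = 0.6931/1.9803 = 0.3500.
x_2 = (0.3534 + 3.4373·0.3500)/4.9151 = 0.3167.
x_1 = (-2.9824 + 3.4412·0.3167 + 2.2942·0.3500)/4.3589 = -0.2500.

x = (-0.2500, 0.3167, 0.3500)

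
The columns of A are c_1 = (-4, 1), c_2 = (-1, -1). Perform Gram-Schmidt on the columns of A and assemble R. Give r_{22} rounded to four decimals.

r_{22} = 1.2127

c_1 = (-4, 1); ‖c_1‖ = 4.1231, so e_1 = (-0.9701, 0.2425).
e_1·c_2 = (-0.9701)·(-1) + 0.2425·(-1) = 0.7276.
u_2 = c_2 − 0.7276·e_1 = (-0.2941, -1.1765).
r_{22} = ‖u_2‖ = 1.2127.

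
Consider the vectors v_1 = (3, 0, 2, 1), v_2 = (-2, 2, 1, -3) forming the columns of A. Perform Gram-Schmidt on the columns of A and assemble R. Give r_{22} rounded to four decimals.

r_{22} = 3.8079

v_1 = (3, 0, 2, 1); ‖v_1‖ = 3.7417, so e_1 = (0.8018, 0.0000, 0.5345, 0.2673).
e_1·v_2 = 0.8018·(-2) + 0.0000·2 + 0.5345·1 + 0.2673·(-3) = -1.8708.
u_2 = v_2 + 1.8708·e_1 = (-0.5000, 2.0000, 2.0000, -2.5000).
r_{22} = ‖u_2‖ = 3.8079.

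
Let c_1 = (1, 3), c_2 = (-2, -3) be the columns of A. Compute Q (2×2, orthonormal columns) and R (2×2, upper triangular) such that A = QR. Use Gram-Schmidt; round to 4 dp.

c_1 = (1, 3); ‖c_1‖ = 3.1623, so e_1 = (0.3162, 0.9487).
e_1·c_2 = 0.3162·(-2) + 0.9487·(-3) = -3.4785.
u_2 = c_2 + 3.4785·e_1 = (-0.9000, 0.3000).
‖u_2‖ = 0.9487, so e_2 = (-0.9487, 0.3162).

Q = [[0.3162, -0.9487], [0.9487, 0.3162]], R = [[3.1623, -3.4785], [0.0000, 0.9487]]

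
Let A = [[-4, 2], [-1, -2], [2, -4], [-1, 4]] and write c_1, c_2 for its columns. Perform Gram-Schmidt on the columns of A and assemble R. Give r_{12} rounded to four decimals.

c_1 = (-4, -1, 2, -1); ‖c_1‖ = 4.6904, so e_1 = (-0.8528, -0.2132, 0.4264, -0.2132).
r_{12} = e_1·c_2 = -3.8376.

r_{12} = -3.8376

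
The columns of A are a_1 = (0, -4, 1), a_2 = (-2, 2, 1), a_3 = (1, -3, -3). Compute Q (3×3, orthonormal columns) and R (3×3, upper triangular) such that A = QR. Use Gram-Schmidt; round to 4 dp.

a_1 = (0, -4, 1); ‖a_1‖ = 4.1231, so q_1 = (0.0000, -0.9701, 0.2425).
q_1·a_2 = 0.0000·(-2) + (-0.9701)·2 + 0.2425·1 = -1.6977.
u_2 = a_2 + 1.6977·q_1 = (-2.0000, 0.3529, 1.4118).
‖u_2‖ = 2.4734, so q_2 = (-0.8086, 0.1427, 0.5708).
q_1·a_3 = 0.0000·1 + (-0.9701)·(-3) + 0.2425·(-3) = 2.1828; q_2·a_3 = (-0.8086)·1 + 0.1427·(-3) + 0.5708·(-3) = -2.9490.
u_3 = a_3 − 2.1828·q_1 + 2.9490·q_2 = (-1.3846, -0.4615, -1.8462).
‖u_3‖ = 2.3534, so q_3 = (-0.5883, -0.1961, -0.7845).

Q = [[0.0000, -0.8086, -0.5883], [-0.9701, 0.1427, -0.1961], [0.2425, 0.5708, -0.7845]], R = [[4.1231, -1.6977, 2.1828], [0.0000, 2.4734, -2.9490], [0.0000, 0.0000, 2.3534]]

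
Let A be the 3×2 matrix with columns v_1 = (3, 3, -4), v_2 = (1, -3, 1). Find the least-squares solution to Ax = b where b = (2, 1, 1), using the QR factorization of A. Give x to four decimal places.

v_1 = (3, 3, -4); ‖v_1‖ = 5.8310, so e_1 = (0.5145, 0.5145, -0.6860).
e_1·v_2 = 0.5145·1 + 0.5145·(-3) + (-0.6860)·1 = -1.7150.
u_2 = v_2 + 1.7150·e_1 = (1.8824, -2.1176, -0.1765).
‖u_2‖ = 2.8388, so e_2 = (0.6631, -0.7460, -0.0622).
Qᵀb = (0.8575, 0.5180).
Back-substitute: x_2 = 0.5180/2.8388 = 0.1825.
x_1 = (0.8575 + 1.7150·0.1825)/5.8310 = 0.2007.

x = (0.2007, 0.1825)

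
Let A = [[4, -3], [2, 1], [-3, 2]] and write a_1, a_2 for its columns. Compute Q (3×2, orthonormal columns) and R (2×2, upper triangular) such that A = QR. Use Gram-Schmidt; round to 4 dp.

Q = [[0.7428, -0.3487], [0.3714, 0.9249], [-0.5571, 0.1516]], R = [[5.3852, -2.9711], [0.0000, 2.2743]]

a_1 = (4, 2, -3); ‖a_1‖ = 5.3852, so q_1 = (0.7428, 0.3714, -0.5571).
q_1·a_2 = 0.7428·(-3) + 0.3714·1 + (-0.5571)·2 = -2.9711.
u_2 = a_2 + 2.9711·q_1 = (-0.7931, 2.1034, 0.3448).
‖u_2‖ = 2.2743, so q_2 = (-0.3487, 0.9249, 0.1516).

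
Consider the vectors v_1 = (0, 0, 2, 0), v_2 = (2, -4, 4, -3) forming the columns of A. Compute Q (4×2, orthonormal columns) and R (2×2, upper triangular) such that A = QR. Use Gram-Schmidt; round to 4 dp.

Q = [[0.0000, 0.3714], [0.0000, -0.7428], [1.0000, 0.0000], [0.0000, -0.5571]], R = [[2.0000, 4.0000], [0.0000, 5.3852]]

e_1 = v_1/‖v_1‖ = (0, 0, 2, 0)/2.0000 = (0.0000, 0.0000, 1.0000, 0.0000).
r_{12} = e_1·v_2 = 4.0000.
u_2 = v_2 − 4.0000·e_1 = (2.0000, -4.0000, 0.0000, -3.0000).
‖u_2‖ = 5.3852, so e_2 = (0.3714, -0.7428, 0.0000, -0.5571).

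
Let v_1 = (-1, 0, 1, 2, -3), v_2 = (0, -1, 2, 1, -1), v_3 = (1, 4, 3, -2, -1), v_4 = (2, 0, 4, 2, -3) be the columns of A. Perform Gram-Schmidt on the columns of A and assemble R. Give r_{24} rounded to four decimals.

q_1 = v_1/‖v_1‖ = (-1, 0, 1, 2, -3)/3.8730 = (-0.2582, 0.0000, 0.2582, 0.5164, -0.7746).
r_{12} = q_1·v_2 = 1.8074.
u_2 = v_2 − 1.8074·q_1 = (0.4667, -1.0000, 1.5333, 0.0667, 0.4000).
‖u_2‖ = 1.9322, so q_2 = (0.2415, -0.5175, 0.7936, 0.0345, 0.2070).
r_{24} = q_2·v_4 = 3.1053.

r_{24} = 3.1053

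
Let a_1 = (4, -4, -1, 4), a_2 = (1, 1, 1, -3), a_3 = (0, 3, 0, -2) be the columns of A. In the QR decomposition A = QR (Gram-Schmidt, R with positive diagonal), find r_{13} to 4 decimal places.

a_1 = (4, -4, -1, 4); ‖a_1‖ = 7.0000, so e_1 = (0.5714, -0.5714, -0.1429, 0.5714).
r_{13} = e_1·a_3 = -2.8571.

r_{13} = -2.8571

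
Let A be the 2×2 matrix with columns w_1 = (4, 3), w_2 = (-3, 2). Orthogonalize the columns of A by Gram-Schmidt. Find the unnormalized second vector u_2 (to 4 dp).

w_1 = (4, 3); ‖w_1‖ = 5.0000, so e_1 = (0.8000, 0.6000).
e_1·w_2 = 0.8000·(-3) + 0.6000·2 = -1.2000.
u_2 = w_2 + 1.2000·e_1 = (-2.0400, 2.7200).

u_2 = (-2.0400, 2.7200)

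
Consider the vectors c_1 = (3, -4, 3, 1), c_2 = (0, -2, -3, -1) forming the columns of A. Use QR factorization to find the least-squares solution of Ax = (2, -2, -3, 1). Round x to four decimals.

c_1 = (3, -4, 3, 1); ‖c_1‖ = 5.9161, so q_1 = (0.5071, -0.6761, 0.5071, 0.1690).
q_1·c_2 = 0.5071·0 + (-0.6761)·(-2) + 0.5071·(-3) + 0.1690·(-1) = -0.3381.
u_2 = c_2 + 0.3381·q_1 = (0.1714, -2.2286, -2.8286, -0.9429).
‖u_2‖ = 3.7264, so q_2 = (0.0460, -0.5981, -0.7591, -0.2530).
Qᵀb = (1.0142, 3.3123).
Back-substitute: x_2 = 3.3123/3.7264 = 0.8889.
x_1 = (1.0142 + 0.3381·0.8889)/5.9161 = 0.2222.

x = (0.2222, 0.8889)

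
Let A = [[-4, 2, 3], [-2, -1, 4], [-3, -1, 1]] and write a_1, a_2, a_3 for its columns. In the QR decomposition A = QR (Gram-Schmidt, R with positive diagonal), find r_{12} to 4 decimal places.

r_{12} = -0.5571

q_1 = a_1/‖a_1‖ = (-4, -2, -3)/5.3852 = (-0.7428, -0.3714, -0.5571).
r_{12} = q_1·a_2 = -0.5571.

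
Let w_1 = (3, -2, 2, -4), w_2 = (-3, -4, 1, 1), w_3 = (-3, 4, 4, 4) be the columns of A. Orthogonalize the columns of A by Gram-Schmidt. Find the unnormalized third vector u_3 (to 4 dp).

u_3 = (-0.8571, 2.2857, 5.5714, 1.0000)

q_1 = w_1/‖w_1‖ = (3, -2, 2, -4)/5.7446 = (0.5222, -0.3482, 0.3482, -0.6963).
r_{12} = q_1·w_2 = -0.5222.
u_2 = w_2 + 0.5222·q_1 = (-2.7273, -4.1818, 1.1818, 0.6364).
‖u_2‖ = 5.1698, so q_2 = (-0.5275, -0.8089, 0.2286, 0.1231).
r_{13} = q_1·w_3 = -4.3519; r_{23} = q_2·w_3 = -0.2462.
u_3 = w_3 + 4.3519·q_1 + 0.2462·q_2 = (-0.8571, 2.2857, 5.5714, 1.0000).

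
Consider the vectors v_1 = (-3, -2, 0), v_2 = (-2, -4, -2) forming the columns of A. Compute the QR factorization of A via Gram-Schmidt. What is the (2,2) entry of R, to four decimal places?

v_1 = (-3, -2, 0); ‖v_1‖ = 3.6056, so q_1 = (-0.8321, -0.5547, 0.0000).
q_1·v_2 = (-0.8321)·(-2) + (-0.5547)·(-4) + 0.0000·(-2) = 3.8829.
u_2 = v_2 − 3.8829·q_1 = (1.2308, -1.8462, -2.0000).
r_{22} = ‖u_2‖ = 2.9872.

r_{22} = 2.9872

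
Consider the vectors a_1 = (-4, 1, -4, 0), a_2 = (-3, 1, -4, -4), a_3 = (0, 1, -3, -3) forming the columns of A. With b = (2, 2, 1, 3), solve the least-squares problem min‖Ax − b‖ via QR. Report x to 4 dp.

e_1 = a_1/‖a_1‖ = (-4, 1, -4, 0)/5.7446 = (-0.6963, 0.1741, -0.6963, 0.0000).
r_{12} = e_1·a_2 = 5.0483.
u_2 = a_2 − 5.0483·e_1 = (0.5152, 0.1212, -0.4848, -4.0000).
‖u_2‖ = 4.0639, so e_2 = (0.1268, 0.0298, -0.1193, -0.9843).
r_{13} = e_1·a_3 = 2.2630; r_{23} = e_2·a_3 = 3.3406.
u_3 = a_3 − 2.2630·e_1 − 3.3406·e_2 = (1.1523, 0.5064, -1.0257, 0.2881).
‖u_3‖ = 1.6490, so e_3 = (0.6988, 0.3071, -0.6220, 0.1747).
Qᵀb = (-1.7408, -2.7590, 1.9138).
Back-substitute: x_3 = 1.9138/1.6490 = 1.1606.
x_2 = (-2.7590 − 3.3406·1.1606)/4.0639 = -1.6329.
x_1 = (-1.7408 − 5.0483·(-1.6329) − 2.2630·1.1606)/5.7446 = 0.6748.

x = (0.6748, -1.6329, 1.1606)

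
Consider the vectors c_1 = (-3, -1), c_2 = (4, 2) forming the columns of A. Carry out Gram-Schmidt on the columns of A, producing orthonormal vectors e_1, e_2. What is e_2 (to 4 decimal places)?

e_1 = c_1/‖c_1‖ = (-3, -1)/3.1623 = (-0.9487, -0.3162).
r_{12} = e_1·c_2 = -4.4272.
u_2 = c_2 + 4.4272·e_1 = (-0.2000, 0.6000).
‖u_2‖ = 0.6325, so e_2 = (-0.3162, 0.9487).

e_2 = (-0.3162, 0.9487)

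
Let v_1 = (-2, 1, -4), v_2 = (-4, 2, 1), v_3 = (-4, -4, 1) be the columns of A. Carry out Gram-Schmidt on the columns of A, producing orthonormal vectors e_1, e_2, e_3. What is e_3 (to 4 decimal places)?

e_3 = (-0.4472, -0.8944, 0.0000)

v_1 = (-2, 1, -4); ‖v_1‖ = 4.5826, so e_1 = (-0.4364, 0.2182, -0.8729).
e_1·v_2 = (-0.4364)·(-4) + 0.2182·2 + (-0.8729)·1 = 1.3093.
u_2 = v_2 − 1.3093·e_1 = (-3.4286, 1.7143, 2.1429).
‖u_2‖ = 4.3916, so e_2 = (-0.7807, 0.3904, 0.4880).
e_1·v_3 = (-0.4364)·(-4) + 0.2182·(-4) + (-0.8729)·1 = 0.0000; e_2·v_3 = (-0.7807)·(-4) + 0.3904·(-4) + 0.4880·1 = 2.0494.
u_3 = v_3 + 0.0000·e_1 − 2.0494·e_2 = (-2.4000, -4.8000, 0.0000).
‖u_3‖ = 5.3666, so e_3 = (-0.4472, -0.8944, 0.0000).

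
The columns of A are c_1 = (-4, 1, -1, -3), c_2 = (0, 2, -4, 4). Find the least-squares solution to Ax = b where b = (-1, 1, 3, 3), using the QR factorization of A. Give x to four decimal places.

x = (-0.2564, 0.0128)

c_1 = (-4, 1, -1, -3); ‖c_1‖ = 5.1962, so e_1 = (-0.7698, 0.1925, -0.1925, -0.5774).
e_1·c_2 = (-0.7698)·0 + 0.1925·2 + (-0.1925)·(-4) + (-0.5774)·4 = -1.1547.
u_2 = c_2 + 1.1547·e_1 = (-0.8889, 2.2222, -4.2222, 3.3333).
‖u_2‖ = 5.8878, so e_2 = (-0.1510, 0.3774, -0.7171, 0.5661).
Qᵀb = (-1.3472, 0.0755).
Back-substitute: x_2 = 0.0755/5.8878 = 0.0128.
x_1 = (-1.3472 + 1.1547·0.0128)/5.1962 = -0.2564.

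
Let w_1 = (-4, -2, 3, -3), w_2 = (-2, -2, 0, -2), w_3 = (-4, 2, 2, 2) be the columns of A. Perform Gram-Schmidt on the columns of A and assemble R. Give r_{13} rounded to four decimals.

r_{13} = 1.9467

w_1 = (-4, -2, 3, -3); ‖w_1‖ = 6.1644, so e_1 = (-0.6489, -0.3244, 0.4867, -0.4867).
r_{13} = e_1·w_3 = 1.9467.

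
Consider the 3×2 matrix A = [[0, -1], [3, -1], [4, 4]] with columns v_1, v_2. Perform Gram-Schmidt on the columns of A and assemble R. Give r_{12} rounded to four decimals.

r_{12} = 2.6000

v_1 = (0, 3, 4); ‖v_1‖ = 5.0000, so q_1 = (0.0000, 0.6000, 0.8000).
r_{12} = q_1·v_2 = 2.6000.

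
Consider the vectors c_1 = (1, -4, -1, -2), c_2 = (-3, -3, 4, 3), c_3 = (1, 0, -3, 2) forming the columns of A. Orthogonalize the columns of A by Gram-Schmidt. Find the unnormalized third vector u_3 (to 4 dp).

u_3 = (0.3810, -0.6667, -2.1714, 2.6095)

q_1 = c_1/‖c_1‖ = (1, -4, -1, -2)/4.6904 = (0.2132, -0.8528, -0.2132, -0.4264).
r_{12} = q_1·c_2 = -0.2132.
u_2 = c_2 + 0.2132·q_1 = (-2.9545, -3.1818, 3.9545, 2.9091).
‖u_2‖ = 6.5540, so q_2 = (-0.4508, -0.4855, 0.6034, 0.4439).
r_{13} = q_1·c_3 = 0.0000; r_{23} = q_2·c_3 = -1.3732.
u_3 = c_3 + 0.0000·q_1 + 1.3732·q_2 = (0.3810, -0.6667, -2.1714, 2.6095).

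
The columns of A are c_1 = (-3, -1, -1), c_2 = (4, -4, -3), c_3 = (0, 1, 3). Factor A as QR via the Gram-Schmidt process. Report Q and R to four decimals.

Q = [[-0.9045, 0.4236, -0.0485], [-0.3015, -0.7158, -0.6299], [-0.3015, -0.5551, 0.7752]], R = [[3.3166, -1.5076, -1.2060], [0.0000, 6.2231, -2.3811], [0.0000, 0.0000, 1.6958]]

e_1 = c_1/‖c_1‖ = (-3, -1, -1)/3.3166 = (-0.9045, -0.3015, -0.3015).
r_{12} = e_1·c_2 = -1.5076.
u_2 = c_2 + 1.5076·e_1 = (2.6364, -4.4545, -3.4545).
‖u_2‖ = 6.2231, so e_2 = (0.4236, -0.7158, -0.5551).
r_{13} = e_1·c_3 = -1.2060; r_{23} = e_2·c_3 = -2.3811.
u_3 = c_3 + 1.2060·e_1 + 2.3811·e_2 = (-0.0822, -1.0681, 1.3146).
‖u_3‖ = 1.6958, so e_3 = (-0.0485, -0.6299, 0.7752).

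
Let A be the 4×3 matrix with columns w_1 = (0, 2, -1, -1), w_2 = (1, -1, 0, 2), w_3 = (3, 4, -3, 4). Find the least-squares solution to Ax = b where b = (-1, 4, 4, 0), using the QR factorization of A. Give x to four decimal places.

w_1 = (0, 2, -1, -1); ‖w_1‖ = 2.4495, so e_1 = (0.0000, 0.8165, -0.4082, -0.4082).
e_1·w_2 = 0.0000·1 + 0.8165·(-1) + (-0.4082)·0 + (-0.4082)·2 = -1.6330.
u_2 = w_2 + 1.6330·e_1 = (1.0000, 0.3333, -0.6667, 1.3333).
‖u_2‖ = 1.8257, so e_2 = (0.5477, 0.1826, -0.3651, 0.7303).
e_1·w_3 = 0.0000·3 + 0.8165·4 + (-0.4082)·(-3) + (-0.4082)·4 = 2.8577; e_2·w_3 = 0.5477·3 + 0.1826·4 + (-0.3651)·(-3) + 0.7303·4 = 6.3901.
u_3 = w_3 − 2.8577·e_1 − 6.3901·e_2 = (-0.5000, 0.5000, 0.5000, 0.5000).
‖u_3‖ = 1.0000, so e_3 = (-0.5000, 0.5000, 0.5000, 0.5000).
Qᵀb = (1.6330, -1.2780, 4.5000).
Back-substitute: x_3 = 4.5000/1.0000 = 4.5000.
x_2 = (-1.2780 − 6.3901·4.5000)/1.8257 = -16.4500.
x_1 = (1.6330 + 1.6330·(-16.4500) − 2.8577·4.5000)/2.4495 = -15.5500.

x = (-15.5500, -16.4500, 4.5000)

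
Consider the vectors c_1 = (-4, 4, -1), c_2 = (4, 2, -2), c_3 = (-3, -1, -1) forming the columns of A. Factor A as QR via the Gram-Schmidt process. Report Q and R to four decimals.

Q = [[-0.6963, 0.6838, -0.2182], [0.6963, 0.5698, -0.4364], [-0.1741, -0.4558, -0.8729]], R = [[5.7446, -1.0445, 1.5667], [0.0000, 4.7863, -2.1653], [0.0000, 0.0000, 1.9640]]

c_1 = (-4, 4, -1); ‖c_1‖ = 5.7446, so q_1 = (-0.6963, 0.6963, -0.1741).
q_1·c_2 = (-0.6963)·4 + 0.6963·2 + (-0.1741)·(-2) = -1.0445.
u_2 = c_2 + 1.0445·q_1 = (3.2727, 2.7273, -2.1818).
‖u_2‖ = 4.7863, so q_2 = (0.6838, 0.5698, -0.4558).
q_1·c_3 = (-0.6963)·(-3) + 0.6963·(-1) + (-0.1741)·(-1) = 1.5667; q_2·c_3 = 0.6838·(-3) + 0.5698·(-1) + (-0.4558)·(-1) = -2.1653.
u_3 = c_3 − 1.5667·q_1 + 2.1653·q_2 = (-0.4286, -0.8571, -1.7143).
‖u_3‖ = 1.9640, so q_3 = (-0.2182, -0.4364, -0.8729).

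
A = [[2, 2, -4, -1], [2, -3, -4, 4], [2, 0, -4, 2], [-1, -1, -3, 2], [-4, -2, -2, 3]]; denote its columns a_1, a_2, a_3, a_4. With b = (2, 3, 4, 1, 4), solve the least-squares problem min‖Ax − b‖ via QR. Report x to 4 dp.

a_1 = (2, 2, 2, -1, -4); ‖a_1‖ = 5.3852, so q_1 = (0.3714, 0.3714, 0.3714, -0.1857, -0.7428).
q_1·a_2 = 0.3714·2 + 0.3714·(-3) + 0.3714·0 + (-0.1857)·(-1) + (-0.7428)·(-2) = 1.2999.
u_2 = a_2 − 1.2999·q_1 = (1.5172, -3.4828, -0.4828, -0.7586, -1.0345).
‖u_2‖ = 4.0386, so q_2 = (0.3757, -0.8624, -0.1195, -0.1878, -0.2561).
q_1·a_3 = 0.3714·(-4) + 0.3714·(-4) + 0.3714·(-4) + (-0.1857)·(-3) + (-0.7428)·(-2) = -2.4140; q_2·a_3 = 0.3757·(-4) + (-0.8624)·(-4) + (-0.1195)·(-4) + (-0.1878)·(-3) + (-0.2561)·(-2) = 3.5007.
u_3 = a_3 + 2.4140·q_1 − 3.5007·q_2 = (-4.4186, -0.0846, -2.6850, -2.7907, -2.8964).
‖u_3‖ = 6.5511, so q_3 = (-0.6745, -0.0129, -0.4099, -0.4260, -0.4421).
q_1·a_4 = 0.3714·(-1) + 0.3714·4 + 0.3714·2 + (-0.1857)·2 + (-0.7428)·3 = -0.7428; q_2·a_4 = 0.3757·(-1) + (-0.8624)·4 + (-0.1195)·2 + (-0.1878)·2 + (-0.2561)·3 = -5.2084; q_3·a_4 = (-0.6745)·(-1) + (-0.0129)·4 + (-0.4099)·2 + (-0.4260)·2 + (-0.4421)·3 = -2.3752.
u_4 = a_4 + 0.7428·q_1 + 5.2084·q_2 + 2.3752·q_3 = (-0.3695, -0.2463, 0.6798, -0.1281, 0.0640).
‖u_4‖ = 0.8245, so q_4 = (-0.4481, -0.2987, 0.8245, -0.1553, 0.0777).
Qᵀb = (0.1857, -3.5263, -5.2216, 1.6610).
Back-substitute: x_4 = 1.6610/0.8245 = 2.0145.
x_3 = (-5.2216 + 2.3752·2.0145)/6.5511 = -0.0667.
x_2 = (-3.5263 − 3.5007·(-0.0667) + 5.2084·2.0145)/4.0386 = 1.7826.
x_1 = (0.1857 − 1.2999·1.7826 + 2.4140·(-0.0667) + 0.7428·2.0145)/5.3852 = -0.1478.

x = (-0.1478, 1.7826, -0.0667, 2.0145)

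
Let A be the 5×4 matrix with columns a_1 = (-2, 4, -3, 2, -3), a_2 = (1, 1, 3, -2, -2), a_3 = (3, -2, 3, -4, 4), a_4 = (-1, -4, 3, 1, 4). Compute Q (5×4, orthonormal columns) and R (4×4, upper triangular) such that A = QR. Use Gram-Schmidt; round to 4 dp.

a_1 = (-2, 4, -3, 2, -3); ‖a_1‖ = 6.4807, so q_1 = (-0.3086, 0.6172, -0.4629, 0.3086, -0.4629).
q_1·a_2 = (-0.3086)·1 + 0.6172·1 + (-0.4629)·3 + 0.3086·(-2) + (-0.4629)·(-2) = -0.7715.
u_2 = a_2 + 0.7715·q_1 = (0.7619, 1.4762, 2.6429, -1.7619, -2.3571).
‖u_2‖ = 4.2901, so q_2 = (0.1776, 0.3441, 0.6160, -0.4107, -0.5494).
q_1·a_3 = (-0.3086)·3 + 0.6172·(-2) + (-0.4629)·3 + 0.3086·(-4) + (-0.4629)·4 = -6.6350; q_2·a_3 = 0.1776·3 + 0.3441·(-2) + 0.6160·3 + (-0.4107)·(-4) + (-0.5494)·4 = 1.1377.
u_3 = a_3 + 6.6350·q_1 − 1.1377·q_2 = (0.7503, 1.7038, -0.7723, -1.4851, 1.5537).
‖u_3‖ = 2.9465, so q_3 = (0.2547, 0.5782, -0.2621, -0.5040, 0.5273).
q_1·a_4 = (-0.3086)·(-1) + 0.6172·(-4) + (-0.4629)·3 + 0.3086·1 + (-0.4629)·4 = -5.0920; q_2·a_4 = 0.1776·(-1) + 0.3441·(-4) + 0.6160·3 + (-0.4107)·1 + (-0.5494)·4 = -2.3143; q_3·a_4 = 0.2547·(-1) + 0.5782·(-4) + (-0.2621)·3 + (-0.5040)·1 + 0.5273·4 = -1.7487.
u_4 = a_4 + 5.0920·q_1 + 2.3143·q_2 + 1.7487·q_3 = (-1.7151, 0.9504, 1.6102, 0.7395, 1.2934).
‖u_4‖ = 2.9423, so q_4 = (-0.5829, 0.3230, 0.5473, 0.2513, 0.4396).

Q = [[-0.3086, 0.1776, 0.2547, -0.5829], [0.6172, 0.3441, 0.5782, 0.3230], [-0.4629, 0.6160, -0.2621, 0.5473], [0.3086, -0.4107, -0.5040, 0.2513], [-0.4629, -0.5494, 0.5273, 0.4396]], R = [[6.4807, -0.7715, -6.6350, -5.0920], [0.0000, 4.2901, 1.1377, -2.3143], [0.0000, 0.0000, 2.9465, -1.7487], [0.0000, 0.0000, 0.0000, 2.9423]]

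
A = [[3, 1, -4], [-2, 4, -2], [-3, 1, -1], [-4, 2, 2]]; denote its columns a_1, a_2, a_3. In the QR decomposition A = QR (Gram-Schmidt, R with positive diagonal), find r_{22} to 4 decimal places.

r_{22} = 3.9068

a_1 = (3, -2, -3, -4); ‖a_1‖ = 6.1644, so q_1 = (0.4867, -0.3244, -0.4867, -0.6489).
q_1·a_2 = 0.4867·1 + (-0.3244)·4 + (-0.4867)·1 + (-0.6489)·2 = -2.5955.
u_2 = a_2 + 2.5955·q_1 = (2.2632, 3.1579, -0.2632, 0.3158).
r_{22} = ‖u_2‖ = 3.9068.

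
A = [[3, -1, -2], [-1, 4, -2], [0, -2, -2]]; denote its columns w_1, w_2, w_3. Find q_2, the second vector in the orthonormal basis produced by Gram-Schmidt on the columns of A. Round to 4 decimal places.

q_2 = (0.2741, 0.8224, -0.4984)

w_1 = (3, -1, 0); ‖w_1‖ = 3.1623, so q_1 = (0.9487, -0.3162, 0.0000).
q_1·w_2 = 0.9487·(-1) + (-0.3162)·4 + 0.0000·(-2) = -2.2136.
u_2 = w_2 + 2.2136·q_1 = (1.1000, 3.3000, -2.0000).
‖u_2‖ = 4.0125, so q_2 = (0.2741, 0.8224, -0.4984).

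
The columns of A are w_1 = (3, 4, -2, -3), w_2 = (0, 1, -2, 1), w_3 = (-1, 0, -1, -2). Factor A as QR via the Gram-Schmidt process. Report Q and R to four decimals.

Q = [[0.4867, -0.1708, -0.6293], [0.6489, 0.2049, -0.2040], [-0.3244, -0.7515, -0.4145], [-0.4867, 0.6034, -0.6250]], R = [[6.1644, 0.8111, 0.8111], [0.0000, 2.3113, -0.2846], [0.0000, 0.0000, 2.2937]]

w_1 = (3, 4, -2, -3); ‖w_1‖ = 6.1644, so e_1 = (0.4867, 0.6489, -0.3244, -0.4867).
e_1·w_2 = 0.4867·0 + 0.6489·1 + (-0.3244)·(-2) + (-0.4867)·1 = 0.8111.
u_2 = w_2 − 0.8111·e_1 = (-0.3947, 0.4737, -1.7368, 1.3947).
‖u_2‖ = 2.3113, so e_2 = (-0.1708, 0.2049, -0.7515, 0.6034).
e_1·w_3 = 0.4867·(-1) + 0.6489·0 + (-0.3244)·(-1) + (-0.4867)·(-2) = 0.8111; e_2·w_3 = (-0.1708)·(-1) + 0.2049·0 + (-0.7515)·(-1) + 0.6034·(-2) = -0.2846.
u_3 = w_3 − 0.8111·e_1 + 0.2846·e_2 = (-1.4433, -0.4680, -0.9507, -1.4335).
‖u_3‖ = 2.2937, so e_3 = (-0.6293, -0.2040, -0.4145, -0.6250).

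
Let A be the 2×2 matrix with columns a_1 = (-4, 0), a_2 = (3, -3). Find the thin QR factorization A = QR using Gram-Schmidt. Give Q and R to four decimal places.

a_1 = (-4, 0); ‖a_1‖ = 4.0000, so q_1 = (-1.0000, 0.0000).
q_1·a_2 = (-1.0000)·3 + 0.0000·(-3) = -3.0000.
u_2 = a_2 + 3.0000·q_1 = (0.0000, -3.0000).
‖u_2‖ = 3.0000, so q_2 = (0.0000, -1.0000).

Q = [[-1.0000, 0.0000], [0.0000, -1.0000]], R = [[4.0000, -3.0000], [0.0000, 3.0000]]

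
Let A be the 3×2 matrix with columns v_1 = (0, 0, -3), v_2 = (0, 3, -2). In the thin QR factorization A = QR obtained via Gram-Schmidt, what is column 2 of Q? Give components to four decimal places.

q_2 = (0.0000, 1.0000, 0.0000)

q_1 = v_1/‖v_1‖ = (0, 0, -3)/3.0000 = (0.0000, 0.0000, -1.0000).
r_{12} = q_1·v_2 = 2.0000.
u_2 = v_2 − 2.0000·q_1 = (0.0000, 3.0000, 0.0000).
‖u_2‖ = 3.0000, so q_2 = (0.0000, 1.0000, 0.0000).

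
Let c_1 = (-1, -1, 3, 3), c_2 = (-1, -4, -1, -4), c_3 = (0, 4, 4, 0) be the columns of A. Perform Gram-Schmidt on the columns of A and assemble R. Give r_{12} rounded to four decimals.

r_{12} = -2.2361

c_1 = (-1, -1, 3, 3); ‖c_1‖ = 4.4721, so e_1 = (-0.2236, -0.2236, 0.6708, 0.6708).
r_{12} = e_1·c_2 = -2.2361.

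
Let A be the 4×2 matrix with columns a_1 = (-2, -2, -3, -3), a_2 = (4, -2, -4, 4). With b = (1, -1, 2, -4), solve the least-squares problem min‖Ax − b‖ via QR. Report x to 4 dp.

a_1 = (-2, -2, -3, -3); ‖a_1‖ = 5.0990, so q_1 = (-0.3922, -0.3922, -0.5883, -0.5883).
q_1·a_2 = (-0.3922)·4 + (-0.3922)·(-2) + (-0.5883)·(-4) + (-0.5883)·4 = -0.7845.
u_2 = a_2 + 0.7845·q_1 = (3.6923, -2.3077, -4.4615, 3.5385).
‖u_2‖ = 7.1683, so q_2 = (0.5151, -0.3219, -0.6224, 0.4936).
Qᵀb = (1.1767, -2.3823).
Back-substitute: x_2 = -2.3823/7.1683 = -0.3323.
x_1 = (1.1767 + 0.7845·(-0.3323))/5.0990 = 0.1796.

x = (0.1796, -0.3323)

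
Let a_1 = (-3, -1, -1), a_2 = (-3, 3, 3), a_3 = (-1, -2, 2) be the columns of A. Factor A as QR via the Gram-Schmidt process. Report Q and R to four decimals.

a_1 = (-3, -1, -1); ‖a_1‖ = 3.3166, so e_1 = (-0.9045, -0.3015, -0.3015).
e_1·a_2 = (-0.9045)·(-3) + (-0.3015)·3 + (-0.3015)·3 = 0.9045.
u_2 = a_2 − 0.9045·e_1 = (-2.1818, 3.2727, 3.2727).
‖u_2‖ = 5.1168, so e_2 = (-0.4264, 0.6396, 0.6396).
e_1·a_3 = (-0.9045)·(-1) + (-0.3015)·(-2) + (-0.3015)·2 = 0.9045; e_2·a_3 = (-0.4264)·(-1) + 0.6396·(-2) + 0.6396·2 = 0.4264.
u_3 = a_3 − 0.9045·e_1 − 0.4264·e_2 = (0.0000, -2.0000, 2.0000).
‖u_3‖ = 2.8284, so e_3 = (0.0000, -0.7071, 0.7071).

Q = [[-0.9045, -0.4264, 0.0000], [-0.3015, 0.6396, -0.7071], [-0.3015, 0.6396, 0.7071]], R = [[3.3166, 0.9045, 0.9045], [0.0000, 5.1168, 0.4264], [0.0000, 0.0000, 2.8284]]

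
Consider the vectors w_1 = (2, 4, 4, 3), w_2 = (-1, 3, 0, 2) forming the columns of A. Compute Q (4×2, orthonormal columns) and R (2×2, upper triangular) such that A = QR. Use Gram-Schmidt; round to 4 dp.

w_1 = (2, 4, 4, 3); ‖w_1‖ = 6.7082, so e_1 = (0.2981, 0.5963, 0.5963, 0.4472).
e_1·w_2 = 0.2981·(-1) + 0.5963·3 + 0.5963·0 + 0.4472·2 = 2.3851.
u_2 = w_2 − 2.3851·e_1 = (-1.7111, 1.5778, -1.4222, 0.9333).
‖u_2‖ = 2.8829, so e_2 = (-0.5935, 0.5473, -0.4933, 0.3237).

Q = [[0.2981, -0.5935], [0.5963, 0.5473], [0.5963, -0.4933], [0.4472, 0.3237]], R = [[6.7082, 2.3851], [0.0000, 2.8829]]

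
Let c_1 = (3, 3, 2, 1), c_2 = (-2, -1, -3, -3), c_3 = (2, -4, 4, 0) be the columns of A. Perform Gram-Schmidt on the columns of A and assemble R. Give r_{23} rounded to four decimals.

r_{23} = -3.4952

c_1 = (3, 3, 2, 1); ‖c_1‖ = 4.7958, so q_1 = (0.6255, 0.6255, 0.4170, 0.2085).
q_1·c_2 = 0.6255·(-2) + 0.6255·(-1) + 0.4170·(-3) + 0.2085·(-3) = -3.7533.
u_2 = c_2 + 3.7533·q_1 = (0.3478, 1.3478, -1.4348, -2.2174).
‖u_2‖ = 2.9855, so q_2 = (0.1165, 0.4515, -0.4806, -0.7427).
r_{23} = q_2·c_3 = -3.4952.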